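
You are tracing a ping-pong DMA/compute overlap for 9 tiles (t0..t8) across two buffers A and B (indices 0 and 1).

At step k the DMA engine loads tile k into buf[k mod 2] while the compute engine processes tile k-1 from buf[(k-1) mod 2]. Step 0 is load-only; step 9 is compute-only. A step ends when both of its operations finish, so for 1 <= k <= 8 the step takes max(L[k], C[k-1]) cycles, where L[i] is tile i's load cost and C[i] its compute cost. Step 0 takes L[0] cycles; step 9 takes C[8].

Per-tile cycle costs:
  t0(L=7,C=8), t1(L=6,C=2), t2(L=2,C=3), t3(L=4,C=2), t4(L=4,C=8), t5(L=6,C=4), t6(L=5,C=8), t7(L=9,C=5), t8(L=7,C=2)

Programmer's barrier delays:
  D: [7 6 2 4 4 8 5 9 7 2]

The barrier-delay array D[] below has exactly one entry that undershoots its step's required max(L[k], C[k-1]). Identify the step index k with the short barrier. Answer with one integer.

[0] required=L[0]=7=7 vs D=7 ok
[1] required=max(L[1]=6,C[0]=8)=8 vs D=6 SHORT
[2] required=max(L[2]=2,C[1]=2)=2 vs D=2 ok
[3] required=max(L[3]=4,C[2]=3)=4 vs D=4 ok
[4] required=max(L[4]=4,C[3]=2)=4 vs D=4 ok
[5] required=max(L[5]=6,C[4]=8)=8 vs D=8 ok
[6] required=max(L[6]=5,C[5]=4)=5 vs D=5 ok
[7] required=max(L[7]=9,C[6]=8)=9 vs D=9 ok
[8] required=max(L[8]=7,C[7]=5)=7 vs D=7 ok
[9] required=C[8]=2=2 vs D=2 ok

hazard at step 1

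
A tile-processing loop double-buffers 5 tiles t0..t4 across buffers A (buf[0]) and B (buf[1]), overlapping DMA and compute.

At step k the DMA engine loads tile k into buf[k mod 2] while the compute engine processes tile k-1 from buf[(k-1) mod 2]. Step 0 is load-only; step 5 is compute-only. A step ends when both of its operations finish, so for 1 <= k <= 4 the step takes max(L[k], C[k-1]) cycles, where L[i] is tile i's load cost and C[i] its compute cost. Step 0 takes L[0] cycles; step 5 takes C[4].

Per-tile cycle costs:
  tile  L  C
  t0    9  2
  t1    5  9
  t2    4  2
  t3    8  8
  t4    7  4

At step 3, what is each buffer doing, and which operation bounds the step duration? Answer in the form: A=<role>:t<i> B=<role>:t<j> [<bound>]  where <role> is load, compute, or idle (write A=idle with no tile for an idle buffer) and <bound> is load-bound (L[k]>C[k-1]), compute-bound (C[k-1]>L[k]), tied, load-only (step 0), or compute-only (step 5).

  0. 9=9c; end=9; A:t0 B:-
  1. max(5,2)=5c; end=14; A:t0 B:t1
  2. max(4,9)=9c; end=23; A:t2 B:t1
  3. max(8,2)=8c; end=31; A:t2 B:t3
  4. max(7,8)=8c; end=39; A:t4 B:t3
  5. 4=4c; end=43; A:t4 B:t3

step 3: A=compute:t2 B=load:t3 [load-bound]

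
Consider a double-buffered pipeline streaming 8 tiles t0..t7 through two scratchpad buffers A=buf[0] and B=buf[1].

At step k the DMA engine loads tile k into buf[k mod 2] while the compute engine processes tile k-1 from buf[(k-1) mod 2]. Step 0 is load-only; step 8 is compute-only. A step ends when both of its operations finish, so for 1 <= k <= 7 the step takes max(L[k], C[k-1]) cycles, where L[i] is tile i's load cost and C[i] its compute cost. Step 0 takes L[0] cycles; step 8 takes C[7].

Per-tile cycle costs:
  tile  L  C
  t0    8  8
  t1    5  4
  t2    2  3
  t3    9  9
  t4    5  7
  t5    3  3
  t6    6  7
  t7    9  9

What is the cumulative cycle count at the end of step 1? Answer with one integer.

  0. 8=8c; end=8; A:t0 B:-
  1. max(5,8)=8c; end=16; A:t0 B:t1
  2. max(2,4)=4c; end=20; A:t2 B:t1
  3. max(9,3)=9c; end=29; A:t2 B:t3
  4. max(5,9)=9c; end=38; A:t4 B:t3
  5. max(3,7)=7c; end=45; A:t4 B:t5
  6. max(6,3)=6c; end=51; A:t6 B:t5
  7. max(9,7)=9c; end=60; A:t6 B:t7
  8. 9=9c; end=69; A:t6 B:t7

end_cycle[1] = 16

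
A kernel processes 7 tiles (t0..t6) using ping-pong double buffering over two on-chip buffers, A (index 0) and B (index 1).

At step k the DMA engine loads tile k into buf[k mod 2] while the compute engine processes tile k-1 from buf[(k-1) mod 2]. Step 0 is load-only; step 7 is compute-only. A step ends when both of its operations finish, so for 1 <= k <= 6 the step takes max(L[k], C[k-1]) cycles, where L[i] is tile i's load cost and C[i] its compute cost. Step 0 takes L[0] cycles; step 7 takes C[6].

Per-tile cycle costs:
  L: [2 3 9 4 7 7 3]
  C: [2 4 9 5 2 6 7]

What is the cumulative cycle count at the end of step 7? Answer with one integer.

  0. 2=2c; end=2; A:t0 B:-
  1. max(3,2)=3c; end=5; A:t0 B:t1
  2. max(9,4)=9c; end=14; A:t2 B:t1
  3. max(4,9)=9c; end=23; A:t2 B:t3
  4. max(7,5)=7c; end=30; A:t4 B:t3
  5. max(7,2)=7c; end=37; A:t4 B:t5
  6. max(3,6)=6c; end=43; A:t6 B:t5
  7. 7=7c; end=50; A:t6 B:t5

end_cycle[7] = 50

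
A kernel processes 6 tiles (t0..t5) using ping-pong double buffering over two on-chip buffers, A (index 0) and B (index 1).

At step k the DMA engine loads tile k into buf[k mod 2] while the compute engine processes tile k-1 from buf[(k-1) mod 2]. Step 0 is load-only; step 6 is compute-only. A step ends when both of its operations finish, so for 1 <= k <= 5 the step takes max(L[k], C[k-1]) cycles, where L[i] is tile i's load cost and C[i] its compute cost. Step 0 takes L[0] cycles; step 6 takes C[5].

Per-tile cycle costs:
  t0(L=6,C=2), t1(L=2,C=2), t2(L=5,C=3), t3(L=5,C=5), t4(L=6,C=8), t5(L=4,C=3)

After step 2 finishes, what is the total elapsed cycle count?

step 0: L[0]=6 → dur=6, Σ=6 | A=load:t0 B=idle [load-only]
step 1: L[1]=2 C[0]=2 → dur=2, Σ=8 | A=compute:t0 B=load:t1 [tied]
step 2: L[2]=5 C[1]=2 → dur=5, Σ=13 | A=load:t2 B=compute:t1 [load-bound]
step 3: L[3]=5 C[2]=3 → dur=5, Σ=18 | A=compute:t2 B=load:t3 [load-bound]
step 4: L[4]=6 C[3]=5 → dur=6, Σ=24 | A=load:t4 B=compute:t3 [load-bound]
step 5: L[5]=4 C[4]=8 → dur=8, Σ=32 | A=compute:t4 B=load:t5 [compute-bound]
step 6: C[5]=3 → dur=3, Σ=35 | A=idle B=compute:t5 [compute-only]

end_cycle[2] = 13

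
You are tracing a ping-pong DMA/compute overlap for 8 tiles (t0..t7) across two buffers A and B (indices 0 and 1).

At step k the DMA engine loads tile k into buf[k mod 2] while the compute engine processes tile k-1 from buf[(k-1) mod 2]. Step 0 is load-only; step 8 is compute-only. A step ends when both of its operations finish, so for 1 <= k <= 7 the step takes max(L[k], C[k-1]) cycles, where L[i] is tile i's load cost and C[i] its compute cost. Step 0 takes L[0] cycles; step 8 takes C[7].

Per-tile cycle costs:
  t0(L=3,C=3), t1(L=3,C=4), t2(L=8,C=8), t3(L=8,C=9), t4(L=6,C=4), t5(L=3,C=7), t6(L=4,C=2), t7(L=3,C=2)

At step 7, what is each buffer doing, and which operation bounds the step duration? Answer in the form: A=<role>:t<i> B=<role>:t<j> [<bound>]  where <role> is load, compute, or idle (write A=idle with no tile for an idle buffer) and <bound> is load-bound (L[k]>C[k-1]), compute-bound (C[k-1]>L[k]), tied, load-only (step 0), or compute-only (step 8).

step 7: A=compute:t6 B=load:t7 [load-bound]

step 0: L[0]=3 → dur=3, Σ=3 | A=load:t0 B=idle [load-only]
step 1: L[1]=3 C[0]=3 → dur=3, Σ=6 | A=compute:t0 B=load:t1 [tied]
step 2: L[2]=8 C[1]=4 → dur=8, Σ=14 | A=load:t2 B=compute:t1 [load-bound]
step 3: L[3]=8 C[2]=8 → dur=8, Σ=22 | A=compute:t2 B=load:t3 [tied]
step 4: L[4]=6 C[3]=9 → dur=9, Σ=31 | A=load:t4 B=compute:t3 [compute-bound]
step 5: L[5]=3 C[4]=4 → dur=4, Σ=35 | A=compute:t4 B=load:t5 [compute-bound]
step 6: L[6]=4 C[5]=7 → dur=7, Σ=42 | A=load:t6 B=compute:t5 [compute-bound]
step 7: L[7]=3 C[6]=2 → dur=3, Σ=45 | A=compute:t6 B=load:t7 [load-bound]
step 8: C[7]=2 → dur=2, Σ=47 | A=idle B=compute:t7 [compute-only]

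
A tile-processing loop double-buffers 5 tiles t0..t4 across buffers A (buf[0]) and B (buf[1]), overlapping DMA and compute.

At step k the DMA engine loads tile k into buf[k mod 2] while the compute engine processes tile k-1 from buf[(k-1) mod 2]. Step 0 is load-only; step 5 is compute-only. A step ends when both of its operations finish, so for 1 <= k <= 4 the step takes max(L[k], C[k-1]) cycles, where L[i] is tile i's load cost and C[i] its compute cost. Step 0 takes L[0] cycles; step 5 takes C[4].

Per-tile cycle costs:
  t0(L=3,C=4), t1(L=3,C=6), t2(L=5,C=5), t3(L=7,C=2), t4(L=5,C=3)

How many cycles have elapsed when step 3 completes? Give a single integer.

end_cycle[3] = 20

  0. 3=3c; end=3; A:t0 B:-
  1. max(3,4)=4c; end=7; A:t0 B:t1
  2. max(5,6)=6c; end=13; A:t2 B:t1
  3. max(7,5)=7c; end=20; A:t2 B:t3
  4. max(5,2)=5c; end=25; A:t4 B:t3
  5. 3=3c; end=28; A:t4 B:t3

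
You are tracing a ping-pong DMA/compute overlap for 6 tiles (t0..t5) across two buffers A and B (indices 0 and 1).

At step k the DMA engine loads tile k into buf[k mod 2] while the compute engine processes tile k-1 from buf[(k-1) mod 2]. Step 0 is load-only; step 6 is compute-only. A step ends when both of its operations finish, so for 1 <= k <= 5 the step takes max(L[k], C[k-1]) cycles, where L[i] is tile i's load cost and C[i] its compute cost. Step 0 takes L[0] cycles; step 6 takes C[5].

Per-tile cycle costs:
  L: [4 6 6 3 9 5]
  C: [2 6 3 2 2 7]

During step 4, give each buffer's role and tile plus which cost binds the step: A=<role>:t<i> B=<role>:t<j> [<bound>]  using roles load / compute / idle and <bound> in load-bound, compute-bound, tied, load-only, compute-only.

step 4: A=load:t4 B=compute:t3 [load-bound]

[0] DMA t0→A (4c) ∥ CU idle ⇒ 4c, clock 4
[1] DMA t1→B (6c) ∥ CU A:t0 (2c) ⇒ 6c, clock 10
[2] DMA t2→A (6c) ∥ CU B:t1 (6c) ⇒ 6c, clock 16
[3] DMA t3→B (3c) ∥ CU A:t2 (3c) ⇒ 3c, clock 19
[4] DMA t4→A (9c) ∥ CU B:t3 (2c) ⇒ 9c, clock 28
[5] DMA t5→B (5c) ∥ CU A:t4 (2c) ⇒ 5c, clock 33
[6] DMA idle ∥ CU B:t5 (7c) ⇒ 7c, clock 40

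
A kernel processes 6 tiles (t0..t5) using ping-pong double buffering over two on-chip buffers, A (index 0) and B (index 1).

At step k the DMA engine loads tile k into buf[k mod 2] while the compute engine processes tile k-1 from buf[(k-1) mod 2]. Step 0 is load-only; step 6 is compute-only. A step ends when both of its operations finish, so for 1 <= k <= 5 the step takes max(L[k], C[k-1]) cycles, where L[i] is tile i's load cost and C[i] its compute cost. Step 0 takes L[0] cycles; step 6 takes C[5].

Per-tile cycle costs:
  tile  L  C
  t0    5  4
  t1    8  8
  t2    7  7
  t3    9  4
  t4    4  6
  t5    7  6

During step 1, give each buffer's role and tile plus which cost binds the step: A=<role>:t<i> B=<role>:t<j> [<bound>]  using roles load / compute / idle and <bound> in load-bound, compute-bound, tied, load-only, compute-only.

step 1: A=compute:t0 B=load:t1 [load-bound]

  0. 5=5c; end=5; A:t0 B:-
  1. max(8,4)=8c; end=13; A:t0 B:t1
  2. max(7,8)=8c; end=21; A:t2 B:t1
  3. max(9,7)=9c; end=30; A:t2 B:t3
  4. max(4,4)=4c; end=34; A:t4 B:t3
  5. max(7,6)=7c; end=41; A:t4 B:t5
  6. 6=6c; end=47; A:t4 B:t5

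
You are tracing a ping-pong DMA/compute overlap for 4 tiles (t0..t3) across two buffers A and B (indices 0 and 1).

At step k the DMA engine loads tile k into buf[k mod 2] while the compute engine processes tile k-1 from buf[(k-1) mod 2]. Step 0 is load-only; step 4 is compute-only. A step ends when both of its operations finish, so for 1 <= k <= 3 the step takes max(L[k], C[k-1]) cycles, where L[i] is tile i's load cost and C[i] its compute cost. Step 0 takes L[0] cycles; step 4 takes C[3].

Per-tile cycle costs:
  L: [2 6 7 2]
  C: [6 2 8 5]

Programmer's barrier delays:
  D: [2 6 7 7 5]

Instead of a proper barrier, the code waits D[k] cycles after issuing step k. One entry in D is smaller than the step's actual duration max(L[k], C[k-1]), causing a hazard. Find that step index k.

hazard at step 3

k=0 barrier L[0]=2→2c, D[0]=2 ok
k=1 barrier max(L[1]=6,C[0]=6)→6c, D[1]=6 ok
k=2 barrier max(L[2]=7,C[1]=2)→7c, D[2]=7 ok
k=3 barrier max(L[3]=2,C[2]=8)→8c, D[3]=7 SHORT
k=4 barrier C[3]=5→5c, D[4]=5 ok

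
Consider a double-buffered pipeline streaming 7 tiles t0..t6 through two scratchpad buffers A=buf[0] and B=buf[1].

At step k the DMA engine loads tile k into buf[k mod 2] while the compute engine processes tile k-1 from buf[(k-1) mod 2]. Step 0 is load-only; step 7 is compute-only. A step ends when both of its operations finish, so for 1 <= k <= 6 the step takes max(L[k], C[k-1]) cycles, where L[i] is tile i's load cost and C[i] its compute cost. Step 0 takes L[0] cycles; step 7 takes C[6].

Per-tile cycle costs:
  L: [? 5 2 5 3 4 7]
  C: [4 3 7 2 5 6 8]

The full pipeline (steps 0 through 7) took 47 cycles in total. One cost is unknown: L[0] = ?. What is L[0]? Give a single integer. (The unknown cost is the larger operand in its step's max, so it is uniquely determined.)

step 0 | dur = L[0]=? = L[0]  (unknown; binding)
step 1 | dur = max(L[1]=5, C[0]=4) = 5
step 2 | dur = max(L[2]=2, C[1]=3) = 3
step 3 | dur = max(L[3]=5, C[2]=7) = 7
step 4 | dur = max(L[4]=3, C[3]=2) = 3
step 5 | dur = max(L[5]=4, C[4]=5) = 5
step 6 | dur = max(L[6]=7, C[5]=6) = 7
step 7 | dur = C[6]=8 = 8
sum of known step durations = 38
dur[0] = total - known = 47 - 38 = 9
L[0] is the binding max in step 0, so L[0] = dur[0] = 9

L[0] = 9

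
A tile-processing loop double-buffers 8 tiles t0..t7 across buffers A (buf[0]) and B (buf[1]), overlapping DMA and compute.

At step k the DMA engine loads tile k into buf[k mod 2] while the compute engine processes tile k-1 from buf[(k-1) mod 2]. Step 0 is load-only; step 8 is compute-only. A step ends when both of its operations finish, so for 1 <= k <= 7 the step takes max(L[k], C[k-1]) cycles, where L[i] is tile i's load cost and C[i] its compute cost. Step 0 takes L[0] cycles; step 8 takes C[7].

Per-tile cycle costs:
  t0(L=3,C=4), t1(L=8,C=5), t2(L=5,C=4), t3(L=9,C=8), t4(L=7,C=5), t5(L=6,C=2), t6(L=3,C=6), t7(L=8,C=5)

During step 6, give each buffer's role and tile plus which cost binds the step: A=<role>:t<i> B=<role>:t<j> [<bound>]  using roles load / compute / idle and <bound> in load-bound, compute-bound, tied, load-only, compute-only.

step 6: A=load:t6 B=compute:t5 [load-bound]

k=0 load=t0/3c comp=- wait=3 total=3
k=1 load=t1/8c comp=t0/4c wait=8 total=11
k=2 load=t2/5c comp=t1/5c wait=5 total=16
k=3 load=t3/9c comp=t2/4c wait=9 total=25
k=4 load=t4/7c comp=t3/8c wait=8 total=33
k=5 load=t5/6c comp=t4/5c wait=6 total=39
k=6 load=t6/3c comp=t5/2c wait=3 total=42
k=7 load=t7/8c comp=t6/6c wait=8 total=50
k=8 load=- comp=t7/5c wait=5 total=55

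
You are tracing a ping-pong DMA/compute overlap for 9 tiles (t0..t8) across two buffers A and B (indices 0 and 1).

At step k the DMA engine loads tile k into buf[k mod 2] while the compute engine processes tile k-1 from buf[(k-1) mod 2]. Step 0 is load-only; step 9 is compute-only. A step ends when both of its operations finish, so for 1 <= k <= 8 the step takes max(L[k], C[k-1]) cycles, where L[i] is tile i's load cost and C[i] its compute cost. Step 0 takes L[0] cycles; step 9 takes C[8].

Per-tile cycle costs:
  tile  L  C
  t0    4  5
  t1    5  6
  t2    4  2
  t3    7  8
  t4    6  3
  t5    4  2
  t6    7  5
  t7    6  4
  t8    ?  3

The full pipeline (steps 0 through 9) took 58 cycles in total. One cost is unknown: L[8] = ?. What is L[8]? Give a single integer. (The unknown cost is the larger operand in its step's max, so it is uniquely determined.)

step 0 = dur = L[0]=4 = 4
step 1 = dur = max(L[1]=5, C[0]=5) = 5
step 2 = dur = max(L[2]=4, C[1]=6) = 6
step 3 = dur = max(L[3]=7, C[2]=2) = 7
step 4 = dur = max(L[4]=6, C[3]=8) = 8
step 5 = dur = max(L[5]=4, C[4]=3) = 4
step 6 = dur = max(L[6]=7, C[5]=2) = 7
step 7 = dur = max(L[7]=6, C[6]=5) = 6
step 8 = dur = max(L[8]=?, C[7]=4) = L[8]  (unknown; binding)
step 9 = dur = C[8]=3 = 3
sum of known step durations = 50
dur[8] = total - known = 58 - 50 = 8
L[8] is the binding max in step 8, so L[8] = dur[8] = 8

L[8] = 8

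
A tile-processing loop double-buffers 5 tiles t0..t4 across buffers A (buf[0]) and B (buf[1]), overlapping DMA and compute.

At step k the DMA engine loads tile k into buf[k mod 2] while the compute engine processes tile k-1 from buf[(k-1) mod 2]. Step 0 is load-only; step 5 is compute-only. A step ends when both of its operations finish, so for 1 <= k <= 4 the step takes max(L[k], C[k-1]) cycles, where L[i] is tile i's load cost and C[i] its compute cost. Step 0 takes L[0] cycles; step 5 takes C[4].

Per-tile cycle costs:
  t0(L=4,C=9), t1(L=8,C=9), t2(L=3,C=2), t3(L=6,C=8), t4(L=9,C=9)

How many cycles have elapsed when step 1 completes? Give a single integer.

end_cycle[1] = 13

k=0 load=t0/4c comp=- wait=4 total=4
k=1 load=t1/8c comp=t0/9c wait=9 total=13
k=2 load=t2/3c comp=t1/9c wait=9 total=22
k=3 load=t3/6c comp=t2/2c wait=6 total=28
k=4 load=t4/9c comp=t3/8c wait=9 total=37
k=5 load=- comp=t4/9c wait=9 total=46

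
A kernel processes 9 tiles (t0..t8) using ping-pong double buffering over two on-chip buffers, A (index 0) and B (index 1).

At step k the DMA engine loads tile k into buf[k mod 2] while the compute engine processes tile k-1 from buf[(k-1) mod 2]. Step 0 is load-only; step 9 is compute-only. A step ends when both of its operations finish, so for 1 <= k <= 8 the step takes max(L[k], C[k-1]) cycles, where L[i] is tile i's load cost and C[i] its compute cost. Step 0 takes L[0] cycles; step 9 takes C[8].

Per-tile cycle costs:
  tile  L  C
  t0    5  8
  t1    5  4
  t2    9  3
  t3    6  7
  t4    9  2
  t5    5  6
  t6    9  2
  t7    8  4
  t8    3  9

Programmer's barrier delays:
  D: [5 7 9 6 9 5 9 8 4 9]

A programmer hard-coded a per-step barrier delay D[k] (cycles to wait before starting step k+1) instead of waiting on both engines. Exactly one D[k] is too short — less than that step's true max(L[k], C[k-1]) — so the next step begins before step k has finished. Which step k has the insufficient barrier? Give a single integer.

step 0: need L[0]=5 = 5; D[0]=5 ok
step 1: need max(L[1]=5,C[0]=8) = 8; D[1]=7 SHORT
step 2: need max(L[2]=9,C[1]=4) = 9; D[2]=9 ok
step 3: need max(L[3]=6,C[2]=3) = 6; D[3]=6 ok
step 4: need max(L[4]=9,C[3]=7) = 9; D[4]=9 ok
step 5: need max(L[5]=5,C[4]=2) = 5; D[5]=5 ok
step 6: need max(L[6]=9,C[5]=6) = 9; D[6]=9 ok
step 7: need max(L[7]=8,C[6]=2) = 8; D[7]=8 ok
step 8: need max(L[8]=3,C[7]=4) = 4; D[8]=4 ok
step 9: need C[8]=9 = 9; D[9]=9 ok

hazard at step 1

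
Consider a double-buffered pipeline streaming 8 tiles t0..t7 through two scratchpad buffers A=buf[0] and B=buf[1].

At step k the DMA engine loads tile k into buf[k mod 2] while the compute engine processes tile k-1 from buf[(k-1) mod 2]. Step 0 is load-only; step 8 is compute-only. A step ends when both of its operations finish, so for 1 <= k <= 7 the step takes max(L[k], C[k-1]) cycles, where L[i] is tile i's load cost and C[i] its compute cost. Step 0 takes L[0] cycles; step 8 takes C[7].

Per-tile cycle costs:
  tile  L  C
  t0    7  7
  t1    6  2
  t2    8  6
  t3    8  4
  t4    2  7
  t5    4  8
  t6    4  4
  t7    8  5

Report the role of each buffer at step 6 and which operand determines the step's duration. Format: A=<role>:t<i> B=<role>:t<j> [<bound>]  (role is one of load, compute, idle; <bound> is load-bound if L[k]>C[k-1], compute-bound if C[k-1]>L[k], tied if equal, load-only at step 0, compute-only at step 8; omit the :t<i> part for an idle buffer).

  0. 7=7c; end=7; A:t0 B:-
  1. max(6,7)=7c; end=14; A:t0 B:t1
  2. max(8,2)=8c; end=22; A:t2 B:t1
  3. max(8,6)=8c; end=30; A:t2 B:t3
  4. max(2,4)=4c; end=34; A:t4 B:t3
  5. max(4,7)=7c; end=41; A:t4 B:t5
  6. max(4,8)=8c; end=49; A:t6 B:t5
  7. max(8,4)=8c; end=57; A:t6 B:t7
  8. 5=5c; end=62; A:t6 B:t7

step 6: A=load:t6 B=compute:t5 [compute-bound]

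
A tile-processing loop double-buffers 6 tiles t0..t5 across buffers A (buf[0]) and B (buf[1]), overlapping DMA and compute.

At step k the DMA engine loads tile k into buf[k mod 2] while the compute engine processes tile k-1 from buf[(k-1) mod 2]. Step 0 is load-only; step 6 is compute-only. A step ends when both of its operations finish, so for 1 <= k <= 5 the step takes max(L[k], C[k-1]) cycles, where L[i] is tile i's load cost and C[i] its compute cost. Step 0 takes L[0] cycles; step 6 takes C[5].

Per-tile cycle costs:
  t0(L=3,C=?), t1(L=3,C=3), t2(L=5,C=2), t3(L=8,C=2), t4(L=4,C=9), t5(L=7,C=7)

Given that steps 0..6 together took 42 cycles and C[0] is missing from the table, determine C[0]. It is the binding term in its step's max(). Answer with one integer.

step 0 = dur = L[0]=3 = 3
step 1 = dur = max(L[1]=3, C[0]=?) = C[0]  (unknown; binding)
step 2 = dur = max(L[2]=5, C[1]=3) = 5
step 3 = dur = max(L[3]=8, C[2]=2) = 8
step 4 = dur = max(L[4]=4, C[3]=2) = 4
step 5 = dur = max(L[5]=7, C[4]=9) = 9
step 6 = dur = C[5]=7 = 7
sum of known step durations = 36
dur[1] = total - known = 42 - 36 = 6
C[0] is the binding max in step 1, so C[0] = dur[1] = 6

C[0] = 6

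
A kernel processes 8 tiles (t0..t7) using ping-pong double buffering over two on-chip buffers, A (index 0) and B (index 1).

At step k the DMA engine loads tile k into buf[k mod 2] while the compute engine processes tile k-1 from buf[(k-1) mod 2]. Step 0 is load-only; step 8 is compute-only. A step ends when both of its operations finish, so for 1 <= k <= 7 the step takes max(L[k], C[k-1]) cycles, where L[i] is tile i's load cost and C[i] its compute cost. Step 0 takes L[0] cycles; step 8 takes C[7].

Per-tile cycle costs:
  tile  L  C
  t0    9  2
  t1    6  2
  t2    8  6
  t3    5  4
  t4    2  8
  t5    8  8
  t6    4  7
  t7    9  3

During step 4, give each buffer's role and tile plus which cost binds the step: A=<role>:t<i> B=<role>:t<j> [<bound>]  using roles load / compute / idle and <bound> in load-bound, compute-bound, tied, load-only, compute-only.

step 4: A=load:t4 B=compute:t3 [compute-bound]

[0] DMA t0→A (9c) ∥ CU idle ⇒ 9c, clock 9
[1] DMA t1→B (6c) ∥ CU A:t0 (2c) ⇒ 6c, clock 15
[2] DMA t2→A (8c) ∥ CU B:t1 (2c) ⇒ 8c, clock 23
[3] DMA t3→B (5c) ∥ CU A:t2 (6c) ⇒ 6c, clock 29
[4] DMA t4→A (2c) ∥ CU B:t3 (4c) ⇒ 4c, clock 33
[5] DMA t5→B (8c) ∥ CU A:t4 (8c) ⇒ 8c, clock 41
[6] DMA t6→A (4c) ∥ CU B:t5 (8c) ⇒ 8c, clock 49
[7] DMA t7→B (9c) ∥ CU A:t6 (7c) ⇒ 9c, clock 58
[8] DMA idle ∥ CU B:t7 (3c) ⇒ 3c, clock 61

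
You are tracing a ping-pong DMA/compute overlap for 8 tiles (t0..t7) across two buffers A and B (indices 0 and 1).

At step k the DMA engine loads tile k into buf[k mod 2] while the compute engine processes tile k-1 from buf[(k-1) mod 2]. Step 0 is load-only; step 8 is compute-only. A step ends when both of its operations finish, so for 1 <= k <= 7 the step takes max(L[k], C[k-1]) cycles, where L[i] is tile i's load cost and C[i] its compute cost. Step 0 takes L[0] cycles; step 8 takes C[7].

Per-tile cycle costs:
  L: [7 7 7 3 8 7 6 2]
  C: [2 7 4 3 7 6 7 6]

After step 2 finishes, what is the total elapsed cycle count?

end_cycle[2] = 21

  0. 7=7c; end=7; A:t0 B:-
  1. max(7,2)=7c; end=14; A:t0 B:t1
  2. max(7,7)=7c; end=21; A:t2 B:t1
  3. max(3,4)=4c; end=25; A:t2 B:t3
  4. max(8,3)=8c; end=33; A:t4 B:t3
  5. max(7,7)=7c; end=40; A:t4 B:t5
  6. max(6,6)=6c; end=46; A:t6 B:t5
  7. max(2,7)=7c; end=53; A:t6 B:t7
  8. 6=6c; end=59; A:t6 B:t7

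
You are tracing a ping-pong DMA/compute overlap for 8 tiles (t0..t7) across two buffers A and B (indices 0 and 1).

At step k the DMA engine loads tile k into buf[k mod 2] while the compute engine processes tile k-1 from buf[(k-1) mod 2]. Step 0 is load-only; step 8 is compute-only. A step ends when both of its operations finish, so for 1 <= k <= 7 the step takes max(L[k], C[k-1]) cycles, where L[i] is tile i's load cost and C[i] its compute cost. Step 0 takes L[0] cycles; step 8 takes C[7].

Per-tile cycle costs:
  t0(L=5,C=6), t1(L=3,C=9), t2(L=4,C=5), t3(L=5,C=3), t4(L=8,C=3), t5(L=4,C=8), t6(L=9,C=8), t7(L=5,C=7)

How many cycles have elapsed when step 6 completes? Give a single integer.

step 0: L[0]=5 → dur=5, Σ=5 | A=load:t0 B=idle [load-only]
step 1: L[1]=3 C[0]=6 → dur=6, Σ=11 | A=compute:t0 B=load:t1 [compute-bound]
step 2: L[2]=4 C[1]=9 → dur=9, Σ=20 | A=load:t2 B=compute:t1 [compute-bound]
step 3: L[3]=5 C[2]=5 → dur=5, Σ=25 | A=compute:t2 B=load:t3 [tied]
step 4: L[4]=8 C[3]=3 → dur=8, Σ=33 | A=load:t4 B=compute:t3 [load-bound]
step 5: L[5]=4 C[4]=3 → dur=4, Σ=37 | A=compute:t4 B=load:t5 [load-bound]
step 6: L[6]=9 C[5]=8 → dur=9, Σ=46 | A=load:t6 B=compute:t5 [load-bound]
step 7: L[7]=5 C[6]=8 → dur=8, Σ=54 | A=compute:t6 B=load:t7 [compute-bound]
step 8: C[7]=7 → dur=7, Σ=61 | A=idle B=compute:t7 [compute-only]

end_cycle[6] = 46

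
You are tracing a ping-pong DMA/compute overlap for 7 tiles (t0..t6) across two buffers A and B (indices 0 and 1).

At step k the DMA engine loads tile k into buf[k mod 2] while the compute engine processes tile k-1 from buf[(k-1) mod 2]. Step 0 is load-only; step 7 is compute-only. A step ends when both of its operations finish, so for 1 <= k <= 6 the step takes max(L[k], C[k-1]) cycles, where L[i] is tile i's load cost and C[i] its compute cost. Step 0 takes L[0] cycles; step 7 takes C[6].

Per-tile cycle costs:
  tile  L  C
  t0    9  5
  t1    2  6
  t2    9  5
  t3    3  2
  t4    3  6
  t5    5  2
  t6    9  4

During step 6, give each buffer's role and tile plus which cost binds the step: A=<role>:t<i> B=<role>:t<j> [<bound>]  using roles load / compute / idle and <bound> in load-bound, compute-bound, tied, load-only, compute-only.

step 6: A=load:t6 B=compute:t5 [load-bound]

k=0 load=t0/9c comp=- wait=9 total=9
k=1 load=t1/2c comp=t0/5c wait=5 total=14
k=2 load=t2/9c comp=t1/6c wait=9 total=23
k=3 load=t3/3c comp=t2/5c wait=5 total=28
k=4 load=t4/3c comp=t3/2c wait=3 total=31
k=5 load=t5/5c comp=t4/6c wait=6 total=37
k=6 load=t6/9c comp=t5/2c wait=9 total=46
k=7 load=- comp=t6/4c wait=4 total=50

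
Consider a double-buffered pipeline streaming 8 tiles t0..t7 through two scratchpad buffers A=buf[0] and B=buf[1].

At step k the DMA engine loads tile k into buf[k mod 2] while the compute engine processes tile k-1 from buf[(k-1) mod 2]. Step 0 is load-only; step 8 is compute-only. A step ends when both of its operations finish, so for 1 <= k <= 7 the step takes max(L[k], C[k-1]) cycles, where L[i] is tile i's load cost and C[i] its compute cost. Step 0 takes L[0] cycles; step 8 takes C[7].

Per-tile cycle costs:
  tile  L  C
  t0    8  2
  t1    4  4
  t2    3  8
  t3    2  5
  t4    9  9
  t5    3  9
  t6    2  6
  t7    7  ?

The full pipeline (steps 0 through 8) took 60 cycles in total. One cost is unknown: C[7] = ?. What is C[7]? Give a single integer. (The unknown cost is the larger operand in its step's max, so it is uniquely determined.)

C[7] = 2

step 0 → dur = L[0]=8 = 8
step 1 → dur = max(L[1]=4, C[0]=2) = 4
step 2 → dur = max(L[2]=3, C[1]=4) = 4
step 3 → dur = max(L[3]=2, C[2]=8) = 8
step 4 → dur = max(L[4]=9, C[3]=5) = 9
step 5 → dur = max(L[5]=3, C[4]=9) = 9
step 6 → dur = max(L[6]=2, C[5]=9) = 9
step 7 → dur = max(L[7]=7, C[6]=6) = 7
step 8 → dur = C[7]=? = C[7]  (unknown; binding)
sum of known step durations = 58
dur[8] = total - known = 60 - 58 = 2
C[7] is the binding max in step 8, so C[7] = dur[8] = 2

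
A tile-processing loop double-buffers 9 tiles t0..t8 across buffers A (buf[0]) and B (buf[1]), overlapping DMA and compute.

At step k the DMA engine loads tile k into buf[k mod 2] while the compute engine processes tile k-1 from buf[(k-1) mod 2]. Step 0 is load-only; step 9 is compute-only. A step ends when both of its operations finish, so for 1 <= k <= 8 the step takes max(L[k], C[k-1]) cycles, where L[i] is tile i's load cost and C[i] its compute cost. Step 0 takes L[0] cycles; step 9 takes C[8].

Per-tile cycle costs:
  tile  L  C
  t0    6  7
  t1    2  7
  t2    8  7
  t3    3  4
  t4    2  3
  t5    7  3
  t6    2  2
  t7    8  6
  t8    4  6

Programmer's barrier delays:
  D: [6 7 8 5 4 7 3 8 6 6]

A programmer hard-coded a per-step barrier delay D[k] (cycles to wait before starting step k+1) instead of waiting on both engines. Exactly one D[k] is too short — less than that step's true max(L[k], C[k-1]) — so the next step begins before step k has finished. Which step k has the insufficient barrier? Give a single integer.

[0] required=L[0]=6=6 vs D=6 ok
[1] required=max(L[1]=2,C[0]=7)=7 vs D=7 ok
[2] required=max(L[2]=8,C[1]=7)=8 vs D=8 ok
[3] required=max(L[3]=3,C[2]=7)=7 vs D=5 SHORT
[4] required=max(L[4]=2,C[3]=4)=4 vs D=4 ok
[5] required=max(L[5]=7,C[4]=3)=7 vs D=7 ok
[6] required=max(L[6]=2,C[5]=3)=3 vs D=3 ok
[7] required=max(L[7]=8,C[6]=2)=8 vs D=8 ok
[8] required=max(L[8]=4,C[7]=6)=6 vs D=6 ok
[9] required=C[8]=6=6 vs D=6 ok

hazard at step 3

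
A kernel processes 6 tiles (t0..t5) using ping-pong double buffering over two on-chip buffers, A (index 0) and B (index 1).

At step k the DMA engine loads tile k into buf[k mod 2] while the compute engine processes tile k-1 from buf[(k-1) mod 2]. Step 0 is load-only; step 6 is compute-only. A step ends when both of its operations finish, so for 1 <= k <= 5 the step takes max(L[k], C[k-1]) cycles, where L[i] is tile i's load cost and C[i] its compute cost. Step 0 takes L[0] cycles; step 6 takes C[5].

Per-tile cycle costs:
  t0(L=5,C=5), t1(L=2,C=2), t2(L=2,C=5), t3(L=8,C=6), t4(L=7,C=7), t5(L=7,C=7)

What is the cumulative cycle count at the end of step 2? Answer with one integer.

k=0 load=t0/5c comp=- wait=5 total=5
k=1 load=t1/2c comp=t0/5c wait=5 total=10
k=2 load=t2/2c comp=t1/2c wait=2 total=12
k=3 load=t3/8c comp=t2/5c wait=8 total=20
k=4 load=t4/7c comp=t3/6c wait=7 total=27
k=5 load=t5/7c comp=t4/7c wait=7 total=34
k=6 load=- comp=t5/7c wait=7 total=41

end_cycle[2] = 12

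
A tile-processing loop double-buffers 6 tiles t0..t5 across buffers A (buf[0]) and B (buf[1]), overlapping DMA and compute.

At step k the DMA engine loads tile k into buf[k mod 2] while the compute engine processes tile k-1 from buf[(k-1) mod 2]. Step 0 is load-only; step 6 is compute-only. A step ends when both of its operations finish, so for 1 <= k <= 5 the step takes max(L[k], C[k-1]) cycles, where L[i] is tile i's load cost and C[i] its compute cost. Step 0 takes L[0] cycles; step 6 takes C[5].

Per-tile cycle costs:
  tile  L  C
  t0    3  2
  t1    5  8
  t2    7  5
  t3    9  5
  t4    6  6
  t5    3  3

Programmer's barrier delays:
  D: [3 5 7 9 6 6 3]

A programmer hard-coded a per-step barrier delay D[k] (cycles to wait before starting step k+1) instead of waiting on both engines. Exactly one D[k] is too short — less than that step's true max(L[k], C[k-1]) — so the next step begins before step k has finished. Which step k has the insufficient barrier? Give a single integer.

hazard at step 2

k=0 barrier L[0]=3→3c, D[0]=3 ok
k=1 barrier max(L[1]=5,C[0]=2)→5c, D[1]=5 ok
k=2 barrier max(L[2]=7,C[1]=8)→8c, D[2]=7 SHORT
k=3 barrier max(L[3]=9,C[2]=5)→9c, D[3]=9 ok
k=4 barrier max(L[4]=6,C[3]=5)→6c, D[4]=6 ok
k=5 barrier max(L[5]=3,C[4]=6)→6c, D[5]=6 ok
k=6 barrier C[5]=3→3c, D[6]=3 ok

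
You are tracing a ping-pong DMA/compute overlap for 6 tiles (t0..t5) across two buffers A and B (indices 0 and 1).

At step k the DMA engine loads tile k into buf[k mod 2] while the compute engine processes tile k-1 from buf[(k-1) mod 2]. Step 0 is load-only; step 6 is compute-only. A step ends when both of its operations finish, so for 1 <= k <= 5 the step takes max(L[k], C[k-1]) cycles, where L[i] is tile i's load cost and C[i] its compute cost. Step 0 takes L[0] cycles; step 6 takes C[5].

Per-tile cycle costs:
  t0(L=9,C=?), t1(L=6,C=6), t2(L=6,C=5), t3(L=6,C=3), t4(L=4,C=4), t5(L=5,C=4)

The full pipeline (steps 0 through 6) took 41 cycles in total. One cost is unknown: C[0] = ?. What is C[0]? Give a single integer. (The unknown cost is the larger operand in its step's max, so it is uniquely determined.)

step 0 → dur = L[0]=9 = 9
step 1 → dur = max(L[1]=6, C[0]=?) = C[0]  (unknown; binding)
step 2 → dur = max(L[2]=6, C[1]=6) = 6
step 3 → dur = max(L[3]=6, C[2]=5) = 6
step 4 → dur = max(L[4]=4, C[3]=3) = 4
step 5 → dur = max(L[5]=5, C[4]=4) = 5
step 6 → dur = C[5]=4 = 4
sum of known step durations = 34
dur[1] = total - known = 41 - 34 = 7
C[0] is the binding max in step 1, so C[0] = dur[1] = 7

C[0] = 7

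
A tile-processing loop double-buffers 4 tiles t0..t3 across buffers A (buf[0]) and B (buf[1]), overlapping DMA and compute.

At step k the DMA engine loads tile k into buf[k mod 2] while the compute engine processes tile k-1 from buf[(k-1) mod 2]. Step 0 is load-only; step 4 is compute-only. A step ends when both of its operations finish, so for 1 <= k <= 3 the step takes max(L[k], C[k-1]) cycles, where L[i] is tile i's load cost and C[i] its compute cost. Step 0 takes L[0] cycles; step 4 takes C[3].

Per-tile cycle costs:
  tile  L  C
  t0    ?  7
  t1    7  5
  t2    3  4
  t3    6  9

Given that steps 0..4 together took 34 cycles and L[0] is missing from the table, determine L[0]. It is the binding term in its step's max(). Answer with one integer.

step 0 → dur = L[0]=? = L[0]  (unknown; binding)
step 1 → dur = max(L[1]=7, C[0]=7) = 7
step 2 → dur = max(L[2]=3, C[1]=5) = 5
step 3 → dur = max(L[3]=6, C[2]=4) = 6
step 4 → dur = C[3]=9 = 9
sum of known step durations = 27
dur[0] = total - known = 34 - 27 = 7
L[0] is the binding max in step 0, so L[0] = dur[0] = 7

L[0] = 7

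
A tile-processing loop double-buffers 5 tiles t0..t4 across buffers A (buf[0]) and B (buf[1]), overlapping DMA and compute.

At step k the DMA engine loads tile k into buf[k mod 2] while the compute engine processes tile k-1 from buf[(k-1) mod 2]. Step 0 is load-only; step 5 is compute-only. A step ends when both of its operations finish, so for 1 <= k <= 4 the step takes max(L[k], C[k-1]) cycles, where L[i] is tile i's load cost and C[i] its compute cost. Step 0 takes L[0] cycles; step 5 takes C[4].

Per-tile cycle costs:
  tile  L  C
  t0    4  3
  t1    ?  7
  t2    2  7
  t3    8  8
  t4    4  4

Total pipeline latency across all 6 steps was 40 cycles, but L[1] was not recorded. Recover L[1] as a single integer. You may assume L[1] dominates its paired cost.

step 0: dur = L[0]=4 = 4
step 1: dur = max(L[1]=?, C[0]=3) = L[1]  (unknown; binding)
step 2: dur = max(L[2]=2, C[1]=7) = 7
step 3: dur = max(L[3]=8, C[2]=7) = 8
step 4: dur = max(L[4]=4, C[3]=8) = 8
step 5: dur = C[4]=4 = 4
sum of known step durations = 31
dur[1] = total - known = 40 - 31 = 9
L[1] is the binding max in step 1, so L[1] = dur[1] = 9

L[1] = 9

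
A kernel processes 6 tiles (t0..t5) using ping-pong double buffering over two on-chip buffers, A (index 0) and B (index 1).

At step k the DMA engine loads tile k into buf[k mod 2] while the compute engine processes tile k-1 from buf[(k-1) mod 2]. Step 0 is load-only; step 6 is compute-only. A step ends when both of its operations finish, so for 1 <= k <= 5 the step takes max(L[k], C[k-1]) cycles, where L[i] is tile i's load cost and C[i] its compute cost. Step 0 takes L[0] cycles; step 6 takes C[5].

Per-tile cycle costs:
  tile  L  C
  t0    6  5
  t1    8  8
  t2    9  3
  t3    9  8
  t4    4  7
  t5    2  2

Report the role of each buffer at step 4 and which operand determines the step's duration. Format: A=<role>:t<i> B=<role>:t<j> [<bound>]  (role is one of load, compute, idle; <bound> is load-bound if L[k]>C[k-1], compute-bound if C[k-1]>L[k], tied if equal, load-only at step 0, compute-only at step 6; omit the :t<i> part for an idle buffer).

k=0 load=t0/6c comp=- wait=6 total=6
k=1 load=t1/8c comp=t0/5c wait=8 total=14
k=2 load=t2/9c comp=t1/8c wait=9 total=23
k=3 load=t3/9c comp=t2/3c wait=9 total=32
k=4 load=t4/4c comp=t3/8c wait=8 total=40
k=5 load=t5/2c comp=t4/7c wait=7 total=47
k=6 load=- comp=t5/2c wait=2 total=49

step 4: A=load:t4 B=compute:t3 [compute-bound]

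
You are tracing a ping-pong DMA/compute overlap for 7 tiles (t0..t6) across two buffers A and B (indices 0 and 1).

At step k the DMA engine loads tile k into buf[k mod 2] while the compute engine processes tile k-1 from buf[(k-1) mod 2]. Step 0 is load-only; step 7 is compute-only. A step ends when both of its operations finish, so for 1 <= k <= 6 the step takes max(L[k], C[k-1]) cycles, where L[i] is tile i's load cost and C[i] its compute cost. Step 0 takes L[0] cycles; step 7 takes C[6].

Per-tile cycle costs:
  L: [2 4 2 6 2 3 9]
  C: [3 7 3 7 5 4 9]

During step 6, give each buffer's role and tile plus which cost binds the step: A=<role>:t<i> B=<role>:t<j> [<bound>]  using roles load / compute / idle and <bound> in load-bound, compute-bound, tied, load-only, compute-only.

step 6: A=load:t6 B=compute:t5 [load-bound]

[0] DMA t0→A (2c) ∥ CU idle ⇒ 2c, clock 2
[1] DMA t1→B (4c) ∥ CU A:t0 (3c) ⇒ 4c, clock 6
[2] DMA t2→A (2c) ∥ CU B:t1 (7c) ⇒ 7c, clock 13
[3] DMA t3→B (6c) ∥ CU A:t2 (3c) ⇒ 6c, clock 19
[4] DMA t4→A (2c) ∥ CU B:t3 (7c) ⇒ 7c, clock 26
[5] DMA t5→B (3c) ∥ CU A:t4 (5c) ⇒ 5c, clock 31
[6] DMA t6→A (9c) ∥ CU B:t5 (4c) ⇒ 9c, clock 40
[7] DMA idle ∥ CU A:t6 (9c) ⇒ 9c, clock 49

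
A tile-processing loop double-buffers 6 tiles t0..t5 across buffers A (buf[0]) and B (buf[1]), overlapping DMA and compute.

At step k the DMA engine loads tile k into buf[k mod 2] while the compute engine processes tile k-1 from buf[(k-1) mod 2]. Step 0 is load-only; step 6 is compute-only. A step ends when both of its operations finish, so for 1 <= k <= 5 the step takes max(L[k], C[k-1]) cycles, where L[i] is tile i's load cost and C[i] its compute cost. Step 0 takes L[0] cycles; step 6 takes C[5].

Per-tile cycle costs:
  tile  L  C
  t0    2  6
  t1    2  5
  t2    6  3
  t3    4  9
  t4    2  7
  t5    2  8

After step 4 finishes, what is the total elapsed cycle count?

end_cycle[4] = 27

  0. 2=2c; end=2; A:t0 B:-
  1. max(2,6)=6c; end=8; A:t0 B:t1
  2. max(6,5)=6c; end=14; A:t2 B:t1
  3. max(4,3)=4c; end=18; A:t2 B:t3
  4. max(2,9)=9c; end=27; A:t4 B:t3
  5. max(2,7)=7c; end=34; A:t4 B:t5
  6. 8=8c; end=42; A:t4 B:t5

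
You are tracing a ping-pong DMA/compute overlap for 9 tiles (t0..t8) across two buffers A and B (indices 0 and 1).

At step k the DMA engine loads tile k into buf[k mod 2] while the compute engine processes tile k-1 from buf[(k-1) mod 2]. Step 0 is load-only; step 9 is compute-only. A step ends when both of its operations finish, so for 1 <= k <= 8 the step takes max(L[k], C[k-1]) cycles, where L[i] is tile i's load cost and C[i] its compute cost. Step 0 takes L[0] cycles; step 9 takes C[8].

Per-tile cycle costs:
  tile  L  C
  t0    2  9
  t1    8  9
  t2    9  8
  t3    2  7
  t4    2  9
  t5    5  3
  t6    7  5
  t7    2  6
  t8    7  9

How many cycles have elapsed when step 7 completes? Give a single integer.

end_cycle[7] = 56

  0. 2=2c; end=2; A:t0 B:-
  1. max(8,9)=9c; end=11; A:t0 B:t1
  2. max(9,9)=9c; end=20; A:t2 B:t1
  3. max(2,8)=8c; end=28; A:t2 B:t3
  4. max(2,7)=7c; end=35; A:t4 B:t3
  5. max(5,9)=9c; end=44; A:t4 B:t5
  6. max(7,3)=7c; end=51; A:t6 B:t5
  7. max(2,5)=5c; end=56; A:t6 B:t7
  8. max(7,6)=7c; end=63; A:t8 B:t7
  9. 9=9c; end=72; A:t8 B:t7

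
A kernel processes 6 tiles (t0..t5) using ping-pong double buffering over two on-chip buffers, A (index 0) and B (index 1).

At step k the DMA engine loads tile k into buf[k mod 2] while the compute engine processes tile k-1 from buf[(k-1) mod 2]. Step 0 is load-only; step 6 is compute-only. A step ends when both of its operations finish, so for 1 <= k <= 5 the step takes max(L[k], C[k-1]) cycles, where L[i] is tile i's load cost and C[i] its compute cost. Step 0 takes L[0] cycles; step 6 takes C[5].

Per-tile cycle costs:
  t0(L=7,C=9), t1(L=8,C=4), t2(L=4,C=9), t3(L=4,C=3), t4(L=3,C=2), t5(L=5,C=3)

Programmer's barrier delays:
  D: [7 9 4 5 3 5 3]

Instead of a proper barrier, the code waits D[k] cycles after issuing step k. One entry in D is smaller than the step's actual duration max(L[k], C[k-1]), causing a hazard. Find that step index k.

hazard at step 3

step 0: need L[0]=7 = 7; D[0]=7 ok
step 1: need max(L[1]=8,C[0]=9) = 9; D[1]=9 ok
step 2: need max(L[2]=4,C[1]=4) = 4; D[2]=4 ok
step 3: need max(L[3]=4,C[2]=9) = 9; D[3]=5 SHORT
step 4: need max(L[4]=3,C[3]=3) = 3; D[4]=3 ok
step 5: need max(L[5]=5,C[4]=2) = 5; D[5]=5 ok
step 6: need C[5]=3 = 3; D[6]=3 ok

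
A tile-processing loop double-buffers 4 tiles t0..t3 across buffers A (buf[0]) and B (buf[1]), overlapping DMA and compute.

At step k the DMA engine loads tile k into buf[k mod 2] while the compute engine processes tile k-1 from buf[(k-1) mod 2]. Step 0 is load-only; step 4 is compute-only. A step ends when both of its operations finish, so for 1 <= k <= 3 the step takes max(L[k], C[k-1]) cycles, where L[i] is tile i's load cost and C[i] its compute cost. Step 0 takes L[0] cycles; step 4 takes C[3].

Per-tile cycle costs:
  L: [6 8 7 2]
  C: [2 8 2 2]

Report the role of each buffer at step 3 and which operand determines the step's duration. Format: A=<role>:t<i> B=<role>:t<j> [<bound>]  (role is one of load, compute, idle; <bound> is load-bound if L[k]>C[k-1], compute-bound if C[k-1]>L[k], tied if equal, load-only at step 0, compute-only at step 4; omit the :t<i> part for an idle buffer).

step 0: L[0]=6 → dur=6, Σ=6 | A=load:t0 B=idle [load-only]
step 1: L[1]=8 C[0]=2 → dur=8, Σ=14 | A=compute:t0 B=load:t1 [load-bound]
step 2: L[2]=7 C[1]=8 → dur=8, Σ=22 | A=load:t2 B=compute:t1 [compute-bound]
step 3: L[3]=2 C[2]=2 → dur=2, Σ=24 | A=compute:t2 B=load:t3 [tied]
step 4: C[3]=2 → dur=2, Σ=26 | A=idle B=compute:t3 [compute-only]

step 3: A=compute:t2 B=load:t3 [tied]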